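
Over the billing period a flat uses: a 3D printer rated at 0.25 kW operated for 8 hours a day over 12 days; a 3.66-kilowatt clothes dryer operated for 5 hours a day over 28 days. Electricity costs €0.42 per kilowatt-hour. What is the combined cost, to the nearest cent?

€225.29

3D printer: Runtime = 8 h/day × 12 days = 96 h
3D printer: 0.25 kW × 96 h = 24 kWh
clothes dryer: Runtime = 5 h/day × 28 days = 140 h
clothes dryer: 3.66 kW × 140 h = 512.4 kWh
Total energy = 536.4 kWh
Cost = 536.4 × €0.42 = €225.29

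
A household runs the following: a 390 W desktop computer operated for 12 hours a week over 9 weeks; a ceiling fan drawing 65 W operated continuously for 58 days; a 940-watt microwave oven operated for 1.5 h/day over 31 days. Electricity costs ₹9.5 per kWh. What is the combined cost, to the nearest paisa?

₹1674.95

desktop computer: Runtime = 12 h/week × 9 weeks = 108 h
desktop computer: 0.39 kW × 108 h = 42.12 kWh
ceiling fan: Runtime = 24 h × 58 = 1392 h
ceiling fan: 0.065 kW × 1392 h = 90.48 kWh
microwave oven: Runtime = 1.5 h/day × 31 days = 46.5 h
microwave oven: 0.94 kW × 46.5 h = 43.71 kWh
Total energy = 176.31 kWh
Cost = 176.31 × ₹9.5 = ₹1674.95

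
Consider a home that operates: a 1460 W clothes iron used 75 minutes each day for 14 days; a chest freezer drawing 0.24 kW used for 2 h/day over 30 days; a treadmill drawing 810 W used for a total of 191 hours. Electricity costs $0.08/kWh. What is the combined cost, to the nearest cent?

clothes iron: Runtime = 75 min × 14 = 1050 min = 17.5 h
clothes iron: 1.46 kW × 17.5 h = 25.55 kWh
chest freezer: Runtime = 2 h/day × 30 days = 60 h
chest freezer: 0.24 kW × 60 h = 14.4 kWh
treadmill: 0.81 kW × 191 h = 154.71 kWh
Total energy = 194.66 kWh
Cost = 194.66 × $0.08 = $15.57

$15.57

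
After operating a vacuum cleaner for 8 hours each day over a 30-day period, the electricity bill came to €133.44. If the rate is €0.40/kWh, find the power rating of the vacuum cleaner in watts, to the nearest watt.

1390 W

Energy = €133.44 ÷ €0.40/kWh = 333.6 kWh
Runtime = 8 h/day × 30 days = 240 h
Power = 333.6 kWh ÷ 240 h = 1.39 kW = 1390 W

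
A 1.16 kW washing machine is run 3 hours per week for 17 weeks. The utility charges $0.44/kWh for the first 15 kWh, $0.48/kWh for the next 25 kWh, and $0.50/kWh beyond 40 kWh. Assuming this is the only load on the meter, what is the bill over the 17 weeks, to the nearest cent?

$28.18

Runtime = 3 h/week × 17 weeks = 51 h
Energy = 1.16 kW × 51 h = 59.16 kWh
Tier 1 (0–15 kWh): 15 × $0.44 = $6.6
Tier 2 (15–40 kWh): 25 × $0.48 = $12
Above 40 kWh: 19.16 × $0.50 = $9.58
Bill = $28.18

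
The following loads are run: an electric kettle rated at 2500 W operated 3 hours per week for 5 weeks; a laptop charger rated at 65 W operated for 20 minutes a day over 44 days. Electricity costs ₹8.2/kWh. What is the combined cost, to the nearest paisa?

₹315.32

electric kettle: Runtime = 3 h/week × 5 weeks = 15 h
electric kettle: 2.5 kW × 15 h = 37.5 kWh
laptop charger: Runtime = 20 min × 44 = 880 min = 14.666666… h
laptop charger: 0.065 kW × 14.666666… h = 0.953333… kWh
Total energy = 38.453333… kWh
Cost = 38.453333… × ₹8.2 = ₹315.32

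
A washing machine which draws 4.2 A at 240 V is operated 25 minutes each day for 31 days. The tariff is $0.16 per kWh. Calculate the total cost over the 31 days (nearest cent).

Power = 4.2 A × 240 V = 1008 W = 1.008 kW
Runtime = 25 min × 31 = 775 min = 12.916666… h
Energy = 1.008 kW × 12.916666… h = 13.02 kWh
Cost = 13.02 kWh × $0.16/kWh = $2.08

$2.08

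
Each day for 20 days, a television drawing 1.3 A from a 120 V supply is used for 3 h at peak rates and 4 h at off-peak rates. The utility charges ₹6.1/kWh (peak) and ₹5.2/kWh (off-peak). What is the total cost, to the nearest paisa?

₹121.99

Power = 1.3 A × 120 V = 156 W = 0.156 kW
Peak energy = 0.156 kW × 3 h × 20 = 9.36 kWh
Off-peak energy = 0.156 kW × 4 h × 20 = 12.48 kWh
Cost = 9.36 × ₹6.1 + 12.48 × ₹5.2 = ₹57.096 + ₹64.896 = ₹121.99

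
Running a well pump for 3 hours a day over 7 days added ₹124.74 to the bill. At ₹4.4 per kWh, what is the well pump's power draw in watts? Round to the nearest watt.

Energy = ₹124.74 ÷ ₹4.4/kWh = 28.35 kWh
Runtime = 3 h/day × 7 days = 21 h
Power = 28.35 kWh ÷ 21 h = 1.35 kW = 1350 W

1350 W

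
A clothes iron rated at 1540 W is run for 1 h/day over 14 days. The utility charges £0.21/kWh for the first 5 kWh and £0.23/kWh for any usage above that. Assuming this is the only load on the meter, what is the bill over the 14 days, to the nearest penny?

£4.86

Runtime = 1 h/day × 14 days = 14 h
Energy = 1.54 kW × 14 h = 21.56 kWh
Tier 1 (0–5 kWh): 5 × £0.21 = £1.05
Above 5 kWh: 16.56 × £0.23 = £3.8088
Bill = £4.86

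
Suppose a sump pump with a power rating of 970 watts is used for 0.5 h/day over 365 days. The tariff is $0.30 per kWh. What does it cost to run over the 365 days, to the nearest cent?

Runtime = 0.5 h/day × 365 days = 182.5 h
Energy = 0.97 kW × 182.5 h = 177.025 kWh
Cost = 177.025 kWh × $0.30/kWh = $53.11

$53.11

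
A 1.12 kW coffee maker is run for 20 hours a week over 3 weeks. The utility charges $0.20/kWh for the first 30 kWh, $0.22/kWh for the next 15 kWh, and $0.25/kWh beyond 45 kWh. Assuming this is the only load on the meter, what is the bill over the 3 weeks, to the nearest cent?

$14.85

Runtime = 20 h/week × 3 weeks = 60 h
Energy = 1.12 kW × 60 h = 67.2 kWh
Tier 1 (0–30 kWh): 30 × $0.20 = $6
Tier 2 (30–45 kWh): 15 × $0.22 = $3.3
Above 45 kWh: 22.2 × $0.25 = $5.55
Bill = $14.85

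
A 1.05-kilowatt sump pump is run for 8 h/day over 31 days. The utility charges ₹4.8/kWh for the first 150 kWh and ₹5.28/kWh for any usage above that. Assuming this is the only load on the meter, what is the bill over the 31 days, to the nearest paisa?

₹1302.91

Runtime = 8 h/day × 31 days = 248 h
Energy = 1.05 kW × 248 h = 260.4 kWh
Tier 1 (0–150 kWh): 150 × ₹4.8 = ₹720
Above 150 kWh: 110.4 × ₹5.28 = ₹582.912
Bill = ₹1302.91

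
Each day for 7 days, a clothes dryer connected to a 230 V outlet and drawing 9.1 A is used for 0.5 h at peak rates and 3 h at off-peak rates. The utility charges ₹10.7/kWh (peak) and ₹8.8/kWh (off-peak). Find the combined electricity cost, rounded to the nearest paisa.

Power = 9.1 A × 230 V = 2093 W = 2.093 kW
Peak energy = 2.093 kW × 0.5 h × 7 = 7.3255 kWh
Off-peak energy = 2.093 kW × 3 h × 7 = 43.953 kWh
Cost = 7.3255 × ₹10.7 + 43.953 × ₹8.8 = ₹78.38285 + ₹386.7864 = ₹465.17

₹465.17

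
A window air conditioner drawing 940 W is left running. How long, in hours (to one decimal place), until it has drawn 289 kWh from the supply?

Hours = 289 kWh ÷ 0.94 kW = 307.4 h

307.4 h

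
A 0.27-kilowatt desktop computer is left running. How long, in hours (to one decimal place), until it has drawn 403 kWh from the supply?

Hours = 403 kWh ÷ 0.27 kW = 1492.6 h

1492.6 h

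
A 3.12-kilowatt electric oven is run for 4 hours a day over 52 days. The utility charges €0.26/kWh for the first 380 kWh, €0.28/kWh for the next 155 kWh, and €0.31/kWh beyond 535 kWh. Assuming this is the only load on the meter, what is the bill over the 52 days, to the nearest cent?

Runtime = 4 h/day × 52 days = 208 h
Energy = 3.12 kW × 208 h = 648.96 kWh
Tier 1 (0–380 kWh): 380 × €0.26 = €98.8
Tier 2 (380–535 kWh): 155 × €0.28 = €43.4
Above 535 kWh: 113.96 × €0.31 = €35.3276
Bill = €177.53

€177.53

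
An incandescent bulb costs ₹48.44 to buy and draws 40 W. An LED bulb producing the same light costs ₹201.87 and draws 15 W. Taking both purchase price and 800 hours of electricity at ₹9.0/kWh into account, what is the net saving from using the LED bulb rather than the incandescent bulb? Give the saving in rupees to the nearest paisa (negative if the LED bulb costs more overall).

incandescent bulb: ₹48.44 + (40/1000) kW × 800 h × ₹9.0 = ₹48.44 + ₹288 = ₹336.44
LED bulb: ₹201.87 + (15/1000) kW × 800 h × ₹9.0 = ₹201.87 + ₹108 = ₹309.87
Saving = ₹336.44 − ₹309.87 = ₹26.57

₹26.57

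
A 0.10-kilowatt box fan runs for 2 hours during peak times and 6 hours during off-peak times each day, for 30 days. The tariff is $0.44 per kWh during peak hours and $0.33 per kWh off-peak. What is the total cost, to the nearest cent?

$8.58

Peak energy = 0.1 kW × 2 h × 30 = 6 kWh
Off-peak energy = 0.1 kW × 6 h × 30 = 18 kWh
Cost = 6 × $0.44 + 18 × $0.33 = $2.64 + $5.94 = $8.58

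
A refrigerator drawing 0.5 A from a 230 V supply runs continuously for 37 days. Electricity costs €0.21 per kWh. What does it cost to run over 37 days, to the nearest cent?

Power = 0.5 A × 230 V = 115 W = 0.115 kW
Runtime = 24 h × 37 = 888 h
Energy = 0.115 kW × 888 h = 102.12 kWh
Cost = 102.12 kWh × €0.21/kWh = €21.45

€21.45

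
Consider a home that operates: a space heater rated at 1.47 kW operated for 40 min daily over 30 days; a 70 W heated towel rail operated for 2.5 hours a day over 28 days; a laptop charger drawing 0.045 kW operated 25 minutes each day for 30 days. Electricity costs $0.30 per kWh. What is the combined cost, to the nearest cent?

space heater: Runtime = 40 min × 30 = 1200 min = 20 h
space heater: 1.47 kW × 20 h = 29.4 kWh
heated towel rail: Runtime = 2.5 h/day × 28 days = 70 h
heated towel rail: 0.07 kW × 70 h = 4.9 kWh
laptop charger: Runtime = 25 min × 30 = 750 min = 12.5 h
laptop charger: 0.045 kW × 12.5 h = 0.5625 kWh
Total energy = 34.8625 kWh
Cost = 34.8625 × $0.30 = $10.46

$10.46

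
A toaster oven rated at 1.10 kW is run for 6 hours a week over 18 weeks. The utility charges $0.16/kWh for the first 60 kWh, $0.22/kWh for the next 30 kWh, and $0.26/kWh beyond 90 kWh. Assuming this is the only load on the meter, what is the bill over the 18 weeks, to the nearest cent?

$23.69

Runtime = 6 h/week × 18 weeks = 108 h
Energy = 1.1 kW × 108 h = 118.8 kWh
Tier 1 (0–60 kWh): 60 × $0.16 = $9.6
Tier 2 (60–90 kWh): 30 × $0.22 = $6.6
Above 90 kWh: 28.8 × $0.26 = $7.488
Bill = $23.69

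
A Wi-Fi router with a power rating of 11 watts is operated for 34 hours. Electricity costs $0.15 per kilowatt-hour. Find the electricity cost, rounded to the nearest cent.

$0.06

Energy = 0.011 kW × 34 h = 0.374 kWh
Cost = 0.374 kWh × $0.15/kWh = $0.06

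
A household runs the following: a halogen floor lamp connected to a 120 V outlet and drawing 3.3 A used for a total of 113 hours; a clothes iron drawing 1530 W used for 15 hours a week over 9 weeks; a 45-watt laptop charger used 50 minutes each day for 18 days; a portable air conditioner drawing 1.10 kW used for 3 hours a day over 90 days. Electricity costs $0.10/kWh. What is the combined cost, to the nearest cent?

halogen floor lamp: Power = 3.3 A × 120 V = 396 W = 0.396 kW
halogen floor lamp: 0.396 kW × 113 h = 44.748 kWh
clothes iron: Runtime = 15 h/week × 9 weeks = 135 h
clothes iron: 1.53 kW × 135 h = 206.55 kWh
laptop charger: Runtime = 50 min × 18 = 900 min = 15 h
laptop charger: 0.045 kW × 15 h = 0.675 kWh
portable air conditioner: Runtime = 3 h/day × 90 days = 270 h
portable air conditioner: 1.1 kW × 270 h = 297 kWh
Total energy = 548.973 kWh
Cost = 548.973 × $0.10 = $54.90

$54.90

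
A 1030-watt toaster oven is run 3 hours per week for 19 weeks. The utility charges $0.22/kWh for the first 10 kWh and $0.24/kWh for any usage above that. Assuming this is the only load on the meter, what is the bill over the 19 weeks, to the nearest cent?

Runtime = 3 h/week × 19 weeks = 57 h
Energy = 1.03 kW × 57 h = 58.71 kWh
Tier 1 (0–10 kWh): 10 × $0.22 = $2.2
Above 10 kWh: 48.71 × $0.24 = $11.6904
Bill = $13.89

$13.89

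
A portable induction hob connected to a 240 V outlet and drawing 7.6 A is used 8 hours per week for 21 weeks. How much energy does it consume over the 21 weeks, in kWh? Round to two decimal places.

306.43 kWh

Power = 7.6 A × 240 V = 1824 W = 1.824 kW
Runtime = 8 h/week × 21 weeks = 168 h
Energy = 1.824 kW × 168 h = 306.432 kWh ≈ 306.43 kWh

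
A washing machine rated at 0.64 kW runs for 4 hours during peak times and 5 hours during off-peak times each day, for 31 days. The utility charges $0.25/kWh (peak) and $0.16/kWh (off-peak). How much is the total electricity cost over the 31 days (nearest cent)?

Peak energy = 0.64 kW × 4 h × 31 = 79.36 kWh
Off-peak energy = 0.64 kW × 5 h × 31 = 99.2 kWh
Cost = 79.36 × $0.25 + 99.2 × $0.16 = $19.84 + $15.872 = $35.71

$35.71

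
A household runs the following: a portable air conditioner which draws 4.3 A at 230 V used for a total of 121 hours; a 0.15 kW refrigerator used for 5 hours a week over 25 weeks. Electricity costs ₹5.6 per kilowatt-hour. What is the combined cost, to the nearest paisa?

₹775.15

portable air conditioner: Power = 4.3 A × 230 V = 989 W = 0.989 kW
portable air conditioner: 0.989 kW × 121 h = 119.669 kWh
refrigerator: Runtime = 5 h/week × 25 weeks = 125 h
refrigerator: 0.15 kW × 125 h = 18.75 kWh
Total energy = 138.419 kWh
Cost = 138.419 × ₹5.6 = ₹775.15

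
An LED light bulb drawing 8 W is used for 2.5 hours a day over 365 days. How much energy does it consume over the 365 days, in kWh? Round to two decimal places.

7.30 kWh

Runtime = 2.5 h/day × 365 days = 912.5 h
Energy = 0.008 kW × 912.5 h = 7.3 kWh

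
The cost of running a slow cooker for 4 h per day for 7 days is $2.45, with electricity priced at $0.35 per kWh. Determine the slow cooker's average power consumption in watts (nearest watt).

250 W

Energy = $2.45 ÷ $0.35/kWh = 7 kWh
Runtime = 4 h/day × 7 days = 28 h
Power = 7 kWh ÷ 28 h = 0.25 kW = 250 W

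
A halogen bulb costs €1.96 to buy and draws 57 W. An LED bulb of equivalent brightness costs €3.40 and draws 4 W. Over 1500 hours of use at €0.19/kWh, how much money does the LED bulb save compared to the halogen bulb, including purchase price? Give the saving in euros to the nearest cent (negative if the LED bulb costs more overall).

halogen bulb: €1.96 + (57/1000) kW × 1500 h × €0.19 = €1.96 + €16.245 = €18.205
LED bulb: €3.40 + (4/1000) kW × 1500 h × €0.19 = €3.40 + €1.14 = €4.54
Saving = €18.205 − €4.54 = €13.665 → €13.67

€13.67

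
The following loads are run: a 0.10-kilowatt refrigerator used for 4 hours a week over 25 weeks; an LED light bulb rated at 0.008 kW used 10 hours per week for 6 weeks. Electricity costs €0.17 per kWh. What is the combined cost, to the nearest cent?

€1.78

refrigerator: Runtime = 4 h/week × 25 weeks = 100 h
refrigerator: 0.1 kW × 100 h = 10 kWh
LED light bulb: Runtime = 10 h/week × 6 weeks = 60 h
LED light bulb: 0.008 kW × 60 h = 0.48 kWh
Total energy = 10.48 kWh
Cost = 10.48 × €0.17 = €1.78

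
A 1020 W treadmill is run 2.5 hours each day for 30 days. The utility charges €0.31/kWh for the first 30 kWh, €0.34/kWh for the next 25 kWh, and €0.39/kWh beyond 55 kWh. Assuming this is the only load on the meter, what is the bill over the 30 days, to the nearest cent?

Runtime = 2.5 h/day × 30 days = 75 h
Energy = 1.02 kW × 75 h = 76.5 kWh
Tier 1 (0–30 kWh): 30 × €0.31 = €9.3
Tier 2 (30–55 kWh): 25 × €0.34 = €8.5
Above 55 kWh: 21.5 × €0.39 = €8.385
Bill = €26.19

€26.19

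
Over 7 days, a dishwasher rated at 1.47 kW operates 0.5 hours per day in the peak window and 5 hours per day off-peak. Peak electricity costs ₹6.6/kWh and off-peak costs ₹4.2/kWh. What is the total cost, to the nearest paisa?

₹250.05

Peak energy = 1.47 kW × 0.5 h × 7 = 5.145 kWh
Off-peak energy = 1.47 kW × 5 h × 7 = 51.45 kWh
Cost = 5.145 × ₹6.6 + 51.45 × ₹4.2 = ₹33.957 + ₹216.09 = ₹250.05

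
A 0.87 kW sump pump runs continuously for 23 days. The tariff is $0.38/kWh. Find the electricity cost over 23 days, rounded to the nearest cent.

Runtime = 24 h × 23 = 552 h
Energy = 0.87 kW × 552 h = 480.24 kWh
Cost = 480.24 kWh × $0.38/kWh = $182.49

$182.49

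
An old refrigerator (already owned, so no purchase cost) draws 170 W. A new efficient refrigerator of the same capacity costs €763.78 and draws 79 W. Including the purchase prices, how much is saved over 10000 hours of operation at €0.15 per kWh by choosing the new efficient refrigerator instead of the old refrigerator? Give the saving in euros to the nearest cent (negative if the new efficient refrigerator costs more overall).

-€627.28

old refrigerator: €0.00 + (170/1000) kW × 10000 h × €0.15 = €0.00 + €255 = €255
new efficient refrigerator: €763.78 + (79/1000) kW × 10000 h × €0.15 = €763.78 + €118.5 = €882.28
Saving = €255 − €882.28 = −€627.28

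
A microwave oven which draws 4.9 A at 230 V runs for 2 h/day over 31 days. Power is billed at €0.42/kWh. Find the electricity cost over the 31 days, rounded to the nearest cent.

€29.35

Power = 4.9 A × 230 V = 1127 W = 1.127 kW
Runtime = 2 h/day × 31 days = 62 h
Energy = 1.127 kW × 62 h = 69.874 kWh
Cost = 69.874 kWh × €0.42/kWh = €29.35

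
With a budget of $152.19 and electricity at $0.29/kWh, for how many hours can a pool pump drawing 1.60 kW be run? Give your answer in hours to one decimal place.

328.0 h

Energy available = $152.19 ÷ $0.29/kWh = 524.7931 kWh
Hours = 524.7931 kWh ÷ 1.6 kW = 328.0 h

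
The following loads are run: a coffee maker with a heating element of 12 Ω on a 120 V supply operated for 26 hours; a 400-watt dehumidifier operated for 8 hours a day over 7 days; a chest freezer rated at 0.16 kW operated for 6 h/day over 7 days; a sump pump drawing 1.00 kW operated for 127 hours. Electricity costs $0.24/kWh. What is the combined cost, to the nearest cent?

coffee maker: Power = V²/R = 120²/12 = 1200 W = 1.2 kW
coffee maker: 1.2 kW × 26 h = 31.2 kWh
dehumidifier: Runtime = 8 h/day × 7 days = 56 h
dehumidifier: 0.4 kW × 56 h = 22.4 kWh
chest freezer: Runtime = 6 h/day × 7 days = 42 h
chest freezer: 0.16 kW × 42 h = 6.72 kWh
sump pump: 1 kW × 127 h = 127 kWh
Total energy = 187.32 kWh
Cost = 187.32 × $0.24 = $44.96

$44.96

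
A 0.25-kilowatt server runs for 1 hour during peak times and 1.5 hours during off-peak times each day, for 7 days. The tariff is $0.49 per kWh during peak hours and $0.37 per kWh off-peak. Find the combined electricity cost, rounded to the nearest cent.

Peak energy = 0.25 kW × 1 h × 7 = 1.75 kWh
Off-peak energy = 0.25 kW × 1.5 h × 7 = 2.625 kWh
Cost = 1.75 × $0.49 + 2.625 × $0.37 = $0.8575 + $0.97125 = $1.83

$1.83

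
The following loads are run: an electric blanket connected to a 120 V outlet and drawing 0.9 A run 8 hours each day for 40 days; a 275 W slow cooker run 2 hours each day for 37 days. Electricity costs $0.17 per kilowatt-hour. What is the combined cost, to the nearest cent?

electric blanket: Power = 0.9 A × 120 V = 108 W = 0.108 kW
electric blanket: Runtime = 8 h/day × 40 days = 320 h
electric blanket: 0.108 kW × 320 h = 34.56 kWh
slow cooker: Runtime = 2 h/day × 37 days = 74 h
slow cooker: 0.275 kW × 74 h = 20.35 kWh
Total energy = 54.91 kWh
Cost = 54.91 × $0.17 = $9.33

$9.33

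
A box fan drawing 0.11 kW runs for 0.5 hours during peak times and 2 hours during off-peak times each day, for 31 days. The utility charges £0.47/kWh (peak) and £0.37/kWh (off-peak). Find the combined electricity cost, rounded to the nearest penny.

Peak energy = 0.11 kW × 0.5 h × 31 = 1.705 kWh
Off-peak energy = 0.11 kW × 2 h × 31 = 6.82 kWh
Cost = 1.705 × £0.47 + 6.82 × £0.37 = £0.80135 + £2.5234 = £3.32

£3.32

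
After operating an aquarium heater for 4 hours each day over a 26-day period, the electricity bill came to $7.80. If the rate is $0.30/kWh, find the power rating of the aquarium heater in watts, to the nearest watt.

Energy = $7.80 ÷ $0.30/kWh = 26 kWh
Runtime = 4 h/day × 26 days = 104 h
Power = 26 kWh ÷ 104 h = 0.25 kW = 250 W

250 W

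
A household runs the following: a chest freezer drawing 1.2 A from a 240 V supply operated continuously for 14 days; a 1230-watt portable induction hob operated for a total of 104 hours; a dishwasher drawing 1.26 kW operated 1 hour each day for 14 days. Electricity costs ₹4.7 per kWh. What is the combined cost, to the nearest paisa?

₹1138.94

chest freezer: Power = 1.2 A × 240 V = 288 W = 0.288 kW
chest freezer: Runtime = 24 h × 14 = 336 h
chest freezer: 0.288 kW × 336 h = 96.768 kWh
portable induction hob: 1.23 kW × 104 h = 127.92 kWh
dishwasher: Runtime = 1 h/day × 14 days = 14 h
dishwasher: 1.26 kW × 14 h = 17.64 kWh
Total energy = 242.328 kWh
Cost = 242.328 × ₹4.7 = ₹1138.94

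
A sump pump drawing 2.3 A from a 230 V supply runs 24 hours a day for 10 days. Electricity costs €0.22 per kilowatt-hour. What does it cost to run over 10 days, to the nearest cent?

Power = 2.3 A × 230 V = 529 W = 0.529 kW
Runtime = 24 h × 10 = 240 h
Energy = 0.529 kW × 240 h = 126.96 kWh
Cost = 126.96 kWh × €0.22/kWh = €27.93

€27.93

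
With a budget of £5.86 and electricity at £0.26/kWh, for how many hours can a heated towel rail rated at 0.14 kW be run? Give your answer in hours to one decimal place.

161.0 h

Energy available = £5.86 ÷ £0.26/kWh = 22.5385 kWh
Hours = 22.5385 kWh ÷ 0.14 kW = 161.0 h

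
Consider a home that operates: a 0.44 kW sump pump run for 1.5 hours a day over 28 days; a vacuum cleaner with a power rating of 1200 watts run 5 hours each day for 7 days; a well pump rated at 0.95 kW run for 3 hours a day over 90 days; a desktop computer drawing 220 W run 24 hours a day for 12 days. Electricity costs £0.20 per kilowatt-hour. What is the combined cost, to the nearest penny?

sump pump: Runtime = 1.5 h/day × 28 days = 42 h
sump pump: 0.44 kW × 42 h = 18.48 kWh
vacuum cleaner: Runtime = 5 h/day × 7 days = 35 h
vacuum cleaner: 1.2 kW × 35 h = 42 kWh
well pump: Runtime = 3 h/day × 90 days = 270 h
well pump: 0.95 kW × 270 h = 256.5 kWh
desktop computer: Runtime = 24 h × 12 = 288 h
desktop computer: 0.22 kW × 288 h = 63.36 kWh
Total energy = 380.34 kWh
Cost = 380.34 × £0.20 = £76.07

£76.07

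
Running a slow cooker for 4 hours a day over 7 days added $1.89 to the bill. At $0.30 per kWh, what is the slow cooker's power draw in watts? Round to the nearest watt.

225 W

Energy = $1.89 ÷ $0.30/kWh = 6.3 kWh
Runtime = 4 h/day × 7 days = 28 h
Power = 6.3 kWh ÷ 28 h = 0.225 kW = 225 W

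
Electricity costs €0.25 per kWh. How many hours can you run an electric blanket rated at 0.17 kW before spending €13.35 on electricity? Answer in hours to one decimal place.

Energy available = €13.35 ÷ €0.25/kWh = 53.4 kWh
Hours = 53.4 kWh ÷ 0.17 kW = 314.1 h

314.1 h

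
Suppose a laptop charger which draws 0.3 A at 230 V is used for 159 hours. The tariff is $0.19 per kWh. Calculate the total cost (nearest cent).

$2.08

Power = 0.3 A × 230 V = 69 W = 0.069 kW
Energy = 0.069 kW × 159 h = 10.971 kWh
Cost = 10.971 kWh × $0.19/kWh = $2.08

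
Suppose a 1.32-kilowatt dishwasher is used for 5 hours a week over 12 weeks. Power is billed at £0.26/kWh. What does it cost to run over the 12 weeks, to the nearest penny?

Runtime = 5 h/week × 12 weeks = 60 h
Energy = 1.32 kW × 60 h = 79.2 kWh
Cost = 79.2 kWh × £0.26/kWh = £20.59

£20.59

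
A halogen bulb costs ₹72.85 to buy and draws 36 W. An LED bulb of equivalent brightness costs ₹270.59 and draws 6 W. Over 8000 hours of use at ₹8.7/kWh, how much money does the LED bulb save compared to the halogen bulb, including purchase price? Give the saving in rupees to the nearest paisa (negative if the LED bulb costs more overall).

halogen bulb: ₹72.85 + (36/1000) kW × 8000 h × ₹8.7 = ₹72.85 + ₹2505.6 = ₹2578.45
LED bulb: ₹270.59 + (6/1000) kW × 8000 h × ₹8.7 = ₹270.59 + ₹417.6 = ₹688.19
Saving = ₹2578.45 − ₹688.19 = ₹1890.26

₹1890.26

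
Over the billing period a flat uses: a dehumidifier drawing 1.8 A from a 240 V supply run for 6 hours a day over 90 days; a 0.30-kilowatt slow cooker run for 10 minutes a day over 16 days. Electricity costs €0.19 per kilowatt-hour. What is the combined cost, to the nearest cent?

€44.48

dehumidifier: Power = 1.8 A × 240 V = 432 W = 0.432 kW
dehumidifier: Runtime = 6 h/day × 90 days = 540 h
dehumidifier: 0.432 kW × 540 h = 233.28 kWh
slow cooker: Runtime = 10 min × 16 = 160 min = 2.666666… h
slow cooker: 0.3 kW × 2.666666… h = 0.8 kWh
Total energy = 234.08 kWh
Cost = 234.08 × €0.19 = €44.48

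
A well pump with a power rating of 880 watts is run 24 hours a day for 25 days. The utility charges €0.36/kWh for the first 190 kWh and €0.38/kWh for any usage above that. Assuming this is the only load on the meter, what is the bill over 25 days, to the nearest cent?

€196.84

Runtime = 24 h × 25 = 600 h
Energy = 0.88 kW × 600 h = 528 kWh
Tier 1 (0–190 kWh): 190 × €0.36 = €68.4
Above 190 kWh: 338 × €0.38 = €128.44
Bill = €196.84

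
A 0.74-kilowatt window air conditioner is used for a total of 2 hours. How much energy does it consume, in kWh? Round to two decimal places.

Energy = 0.74 kW × 2 h = 1.48 kWh

1.48 kWh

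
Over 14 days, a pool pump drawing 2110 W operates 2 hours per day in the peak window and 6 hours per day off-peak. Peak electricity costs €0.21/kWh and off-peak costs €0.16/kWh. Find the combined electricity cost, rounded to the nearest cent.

€40.77

Peak energy = 2.11 kW × 2 h × 14 = 59.08 kWh
Off-peak energy = 2.11 kW × 6 h × 14 = 177.24 kWh
Cost = 59.08 × €0.21 + 177.24 × €0.16 = €12.4068 + €28.3584 = €40.77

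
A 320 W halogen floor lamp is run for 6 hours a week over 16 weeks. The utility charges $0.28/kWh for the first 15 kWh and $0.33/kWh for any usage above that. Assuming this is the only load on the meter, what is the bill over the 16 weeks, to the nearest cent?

$9.39

Runtime = 6 h/week × 16 weeks = 96 h
Energy = 0.32 kW × 96 h = 30.72 kWh
Tier 1 (0–15 kWh): 15 × $0.28 = $4.2
Above 15 kWh: 15.72 × $0.33 = $5.1876
Bill = $9.39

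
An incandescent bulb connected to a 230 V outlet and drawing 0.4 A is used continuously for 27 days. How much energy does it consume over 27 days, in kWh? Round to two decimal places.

59.62 kWh

Power = 0.4 A × 230 V = 92 W = 0.092 kW
Runtime = 24 h × 27 = 648 h
Energy = 0.092 kW × 648 h = 59.616 kWh ≈ 59.62 kWh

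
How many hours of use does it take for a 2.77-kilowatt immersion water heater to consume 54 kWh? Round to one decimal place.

19.5 h

Hours = 54 kWh ÷ 2.77 kW = 19.5 h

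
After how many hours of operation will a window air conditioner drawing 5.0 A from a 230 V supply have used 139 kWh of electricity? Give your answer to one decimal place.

120.9 h

Power = 5.0 A × 230 V = 1150 W = 1.15 kW
Hours = 139 kWh ÷ 1.15 kW = 120.9 h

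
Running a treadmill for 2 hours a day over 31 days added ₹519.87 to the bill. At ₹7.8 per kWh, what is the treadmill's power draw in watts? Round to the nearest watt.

Energy = ₹519.87 ÷ ₹7.8/kWh = 66.65 kWh
Runtime = 2 h/day × 31 days = 62 h
Power = 66.65 kWh ÷ 62 h = 1.075 kW = 1075 W

1075 W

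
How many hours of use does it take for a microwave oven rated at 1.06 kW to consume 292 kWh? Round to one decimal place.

275.5 h

Hours = 292 kWh ÷ 1.06 kW = 275.5 h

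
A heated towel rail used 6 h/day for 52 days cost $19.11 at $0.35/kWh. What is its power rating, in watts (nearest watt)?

175 W

Energy = $19.11 ÷ $0.35/kWh = 54.6 kWh
Runtime = 6 h/day × 52 days = 312 h
Power = 54.6 kWh ÷ 312 h = 0.175 kW = 175 W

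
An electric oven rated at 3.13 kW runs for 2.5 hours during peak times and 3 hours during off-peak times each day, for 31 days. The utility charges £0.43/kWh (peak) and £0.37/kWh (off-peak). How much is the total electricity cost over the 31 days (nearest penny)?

Peak energy = 3.13 kW × 2.5 h × 31 = 242.575 kWh
Off-peak energy = 3.13 kW × 3 h × 31 = 291.09 kWh
Cost = 242.575 × £0.43 + 291.09 × £0.37 = £104.30725 + £107.7033 = £212.01

£212.01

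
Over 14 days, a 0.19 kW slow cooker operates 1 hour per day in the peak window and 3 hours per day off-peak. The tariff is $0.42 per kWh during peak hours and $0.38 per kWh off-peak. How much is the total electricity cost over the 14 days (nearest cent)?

$4.15

Peak energy = 0.19 kW × 1 h × 14 = 2.66 kWh
Off-peak energy = 0.19 kW × 3 h × 14 = 7.98 kWh
Cost = 2.66 × $0.42 + 7.98 × $0.38 = $1.1172 + $3.0324 = $4.15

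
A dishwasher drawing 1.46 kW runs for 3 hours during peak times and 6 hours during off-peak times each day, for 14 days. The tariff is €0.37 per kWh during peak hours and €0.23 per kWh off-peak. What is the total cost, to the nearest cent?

€50.90

Peak energy = 1.46 kW × 3 h × 14 = 61.32 kWh
Off-peak energy = 1.46 kW × 6 h × 14 = 122.64 kWh
Cost = 61.32 × €0.37 + 122.64 × €0.23 = €22.6884 + €28.2072 = €50.90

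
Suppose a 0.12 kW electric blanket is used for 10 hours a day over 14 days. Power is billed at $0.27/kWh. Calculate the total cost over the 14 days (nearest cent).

Runtime = 10 h/day × 14 days = 140 h
Energy = 0.12 kW × 140 h = 16.8 kWh
Cost = 16.8 kWh × $0.27/kWh = $4.54

$4.54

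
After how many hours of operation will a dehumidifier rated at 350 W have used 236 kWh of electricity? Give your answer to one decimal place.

674.3 h

Hours = 236 kWh ÷ 0.35 kW = 674.3 h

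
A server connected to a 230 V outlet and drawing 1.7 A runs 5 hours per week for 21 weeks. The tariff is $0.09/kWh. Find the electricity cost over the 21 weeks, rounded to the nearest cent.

$3.69

Power = 1.7 A × 230 V = 391 W = 0.391 kW
Runtime = 5 h/week × 21 weeks = 105 h
Energy = 0.391 kW × 105 h = 41.055 kWh
Cost = 41.055 kWh × $0.09/kWh = $3.69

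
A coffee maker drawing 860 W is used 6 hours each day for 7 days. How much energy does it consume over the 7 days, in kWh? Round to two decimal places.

36.12 kWh

Runtime = 6 h/day × 7 days = 42 h
Energy = 0.86 kW × 42 h = 36.12 kWh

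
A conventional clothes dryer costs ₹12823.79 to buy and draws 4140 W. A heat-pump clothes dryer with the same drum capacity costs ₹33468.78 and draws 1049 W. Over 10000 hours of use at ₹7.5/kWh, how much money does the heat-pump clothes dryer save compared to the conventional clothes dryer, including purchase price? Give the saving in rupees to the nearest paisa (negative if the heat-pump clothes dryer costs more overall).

conventional clothes dryer: ₹12823.79 + (4140/1000) kW × 10000 h × ₹7.5 = ₹12823.79 + ₹310500 = ₹323323.79
heat-pump clothes dryer: ₹33468.78 + (1049/1000) kW × 10000 h × ₹7.5 = ₹33468.78 + ₹78675 = ₹112143.78
Saving = ₹323323.79 − ₹112143.78 = ₹211180.01

₹211180.01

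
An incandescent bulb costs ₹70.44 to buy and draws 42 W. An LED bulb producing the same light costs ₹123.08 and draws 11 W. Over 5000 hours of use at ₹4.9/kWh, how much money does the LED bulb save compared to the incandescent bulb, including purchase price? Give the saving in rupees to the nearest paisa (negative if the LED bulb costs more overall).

₹706.86

incandescent bulb: ₹70.44 + (42/1000) kW × 5000 h × ₹4.9 = ₹70.44 + ₹1029 = ₹1099.44
LED bulb: ₹123.08 + (11/1000) kW × 5000 h × ₹4.9 = ₹123.08 + ₹269.5 = ₹392.58
Saving = ₹1099.44 − ₹392.58 = ₹706.86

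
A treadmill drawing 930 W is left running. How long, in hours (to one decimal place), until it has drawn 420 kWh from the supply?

451.6 h

Hours = 420 kWh ÷ 0.93 kW = 451.6 h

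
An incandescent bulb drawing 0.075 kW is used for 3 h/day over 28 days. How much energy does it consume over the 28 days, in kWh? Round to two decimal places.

6.30 kWh

Runtime = 3 h/day × 28 days = 84 h
Energy = 0.075 kW × 84 h = 6.3 kWh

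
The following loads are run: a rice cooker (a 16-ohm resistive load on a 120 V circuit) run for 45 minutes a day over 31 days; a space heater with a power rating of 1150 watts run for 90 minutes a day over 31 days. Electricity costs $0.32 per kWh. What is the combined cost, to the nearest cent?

$23.81

rice cooker: Power = V²/R = 120²/16 = 900 W = 0.9 kW
rice cooker: Runtime = 45 min × 31 = 1395 min = 23.25 h
rice cooker: 0.9 kW × 23.25 h = 20.925 kWh
space heater: Runtime = 90 min × 31 = 2790 min = 46.5 h
space heater: 1.15 kW × 46.5 h = 53.475 kWh
Total energy = 74.4 kWh
Cost = 74.4 × $0.32 = $23.81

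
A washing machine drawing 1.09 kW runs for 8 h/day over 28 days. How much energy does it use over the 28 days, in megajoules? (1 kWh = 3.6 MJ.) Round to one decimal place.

Runtime = 8 h/day × 28 days = 224 h
Energy = 1.09 kW × 224 h = 244.16 kWh
= 244.16 × 3.6 MJ = 879.0 MJ

879.0 MJ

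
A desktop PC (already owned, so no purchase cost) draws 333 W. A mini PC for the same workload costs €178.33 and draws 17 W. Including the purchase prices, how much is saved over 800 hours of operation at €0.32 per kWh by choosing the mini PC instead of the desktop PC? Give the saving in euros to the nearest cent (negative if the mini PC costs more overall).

desktop PC: €0.00 + (333/1000) kW × 800 h × €0.32 = €0.00 + €85.248 = €85.248
mini PC: €178.33 + (17/1000) kW × 800 h × €0.32 = €178.33 + €4.352 = €182.682
Saving = €85.248 − €182.682 = −€97.434 → -€97.43

-€97.43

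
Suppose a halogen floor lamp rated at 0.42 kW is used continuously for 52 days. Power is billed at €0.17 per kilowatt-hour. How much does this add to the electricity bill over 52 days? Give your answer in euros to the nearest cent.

Runtime = 24 h × 52 = 1248 h
Energy = 0.42 kW × 1248 h = 524.16 kWh
Cost = 524.16 kWh × €0.17/kWh = €89.11

€89.11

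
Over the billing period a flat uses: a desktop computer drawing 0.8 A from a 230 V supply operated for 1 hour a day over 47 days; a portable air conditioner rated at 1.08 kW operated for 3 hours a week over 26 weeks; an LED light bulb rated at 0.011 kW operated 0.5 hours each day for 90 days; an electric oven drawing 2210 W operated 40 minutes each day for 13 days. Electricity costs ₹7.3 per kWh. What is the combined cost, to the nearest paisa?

₹821.52

desktop computer: Power = 0.8 A × 230 V = 184 W = 0.184 kW
desktop computer: Runtime = 1 h/day × 47 days = 47 h
desktop computer: 0.184 kW × 47 h = 8.648 kWh
portable air conditioner: Runtime = 3 h/week × 26 weeks = 78 h
portable air conditioner: 1.08 kW × 78 h = 84.24 kWh
LED light bulb: Runtime = 0.5 h/day × 90 days = 45 h
LED light bulb: 0.011 kW × 45 h = 0.495 kWh
electric oven: Runtime = 40 min × 13 = 520 min = 8.666666… h
electric oven: 2.21 kW × 8.666666… h = 19.153333… kWh
Total energy = 112.536333… kWh
Cost = 112.536333… × ₹7.3 = ₹821.52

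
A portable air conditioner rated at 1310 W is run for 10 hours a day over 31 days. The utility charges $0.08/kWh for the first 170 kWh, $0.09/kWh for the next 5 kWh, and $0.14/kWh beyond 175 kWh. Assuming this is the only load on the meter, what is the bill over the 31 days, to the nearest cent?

Runtime = 10 h/day × 31 days = 310 h
Energy = 1.31 kW × 310 h = 406.1 kWh
Tier 1 (0–170 kWh): 170 × $0.08 = $13.6
Tier 2 (170–175 kWh): 5 × $0.09 = $0.45
Above 175 kWh: 231.1 × $0.14 = $32.354
Bill = $46.40

$46.40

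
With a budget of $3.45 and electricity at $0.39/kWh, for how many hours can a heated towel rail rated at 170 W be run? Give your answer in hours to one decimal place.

Energy available = $3.45 ÷ $0.39/kWh = 8.8462 kWh
Hours = 8.8462 kWh ÷ 0.17 kW = 52.0 h

52.0 h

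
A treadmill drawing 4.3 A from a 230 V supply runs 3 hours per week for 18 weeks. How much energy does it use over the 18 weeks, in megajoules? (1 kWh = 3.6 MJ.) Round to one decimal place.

Power = 4.3 A × 230 V = 989 W = 0.989 kW
Runtime = 3 h/week × 18 weeks = 54 h
Energy = 0.989 kW × 54 h = 53.406 kWh
= 53.406 × 3.6 MJ = 192.3 MJ

192.3 MJ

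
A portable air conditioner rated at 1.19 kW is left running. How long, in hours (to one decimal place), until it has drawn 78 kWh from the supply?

65.5 h

Hours = 78 kWh ÷ 1.19 kW = 65.5 h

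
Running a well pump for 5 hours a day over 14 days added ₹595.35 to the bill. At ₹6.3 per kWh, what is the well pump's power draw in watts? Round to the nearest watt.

1350 W

Energy = ₹595.35 ÷ ₹6.3/kWh = 94.5 kWh
Runtime = 5 h/day × 14 days = 70 h
Power = 94.5 kWh ÷ 70 h = 1.35 kW = 1350 W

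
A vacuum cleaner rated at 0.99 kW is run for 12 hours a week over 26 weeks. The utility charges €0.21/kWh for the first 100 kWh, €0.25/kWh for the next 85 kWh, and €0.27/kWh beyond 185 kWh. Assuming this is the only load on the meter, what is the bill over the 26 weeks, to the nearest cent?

€75.70

Runtime = 12 h/week × 26 weeks = 312 h
Energy = 0.99 kW × 312 h = 308.88 kWh
Tier 1 (0–100 kWh): 100 × €0.21 = €21
Tier 2 (100–185 kWh): 85 × €0.25 = €21.25
Above 185 kWh: 123.88 × €0.27 = €33.4476
Bill = €75.70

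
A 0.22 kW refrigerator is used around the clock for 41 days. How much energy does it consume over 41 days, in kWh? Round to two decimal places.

Runtime = 24 h × 41 = 984 h
Energy = 0.22 kW × 984 h = 216.48 kWh

216.48 kWh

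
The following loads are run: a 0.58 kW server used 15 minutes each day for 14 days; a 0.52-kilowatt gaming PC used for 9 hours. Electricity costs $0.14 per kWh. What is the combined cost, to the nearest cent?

$0.94

server: Runtime = 15 min × 14 = 210 min = 3.5 h
server: 0.58 kW × 3.5 h = 2.03 kWh
gaming PC: 0.52 kW × 9 h = 4.68 kWh
Total energy = 6.71 kWh
Cost = 6.71 × $0.14 = $0.94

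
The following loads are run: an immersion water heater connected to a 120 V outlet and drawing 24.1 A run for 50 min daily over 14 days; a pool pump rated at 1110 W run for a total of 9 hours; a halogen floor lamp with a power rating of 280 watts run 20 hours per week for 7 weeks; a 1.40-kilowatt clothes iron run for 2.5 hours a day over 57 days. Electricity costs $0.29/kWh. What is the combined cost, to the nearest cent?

immersion water heater: Power = 24.1 A × 120 V = 2892 W = 2.892 kW
immersion water heater: Runtime = 50 min × 14 = 700 min = 11.666666… h
immersion water heater: 2.892 kW × 11.666666… h = 33.74 kWh
pool pump: 1.11 kW × 9 h = 9.99 kWh
halogen floor lamp: Runtime = 20 h/week × 7 weeks = 140 h
halogen floor lamp: 0.28 kW × 140 h = 39.2 kWh
clothes iron: Runtime = 2.5 h/day × 57 days = 142.5 h
clothes iron: 1.4 kW × 142.5 h = 199.5 kWh
Total energy = 282.43 kWh
Cost = 282.43 × $0.29 = $81.90

$81.90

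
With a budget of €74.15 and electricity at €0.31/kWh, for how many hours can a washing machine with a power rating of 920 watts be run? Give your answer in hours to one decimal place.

Energy available = €74.15 ÷ €0.31/kWh = 239.1935 kWh
Hours = 239.1935 kWh ÷ 0.92 kW = 260.0 h

260.0 h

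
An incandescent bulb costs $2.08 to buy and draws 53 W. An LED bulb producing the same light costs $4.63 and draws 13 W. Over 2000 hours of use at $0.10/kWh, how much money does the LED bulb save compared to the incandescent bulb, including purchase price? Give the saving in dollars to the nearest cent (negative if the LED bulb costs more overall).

incandescent bulb: $2.08 + (53/1000) kW × 2000 h × $0.10 = $2.08 + $10.6 = $12.68
LED bulb: $4.63 + (13/1000) kW × 2000 h × $0.10 = $4.63 + $2.6 = $7.23
Saving = $12.68 − $7.23 = $5.45

$5.45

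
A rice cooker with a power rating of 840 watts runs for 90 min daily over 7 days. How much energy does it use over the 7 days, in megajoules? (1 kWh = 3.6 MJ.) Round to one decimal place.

Runtime = 90 min × 7 = 630 min = 10.5 h
Energy = 0.84 kW × 10.5 h = 8.82 kWh
= 8.82 × 3.6 MJ = 31.8 MJ

31.8 MJ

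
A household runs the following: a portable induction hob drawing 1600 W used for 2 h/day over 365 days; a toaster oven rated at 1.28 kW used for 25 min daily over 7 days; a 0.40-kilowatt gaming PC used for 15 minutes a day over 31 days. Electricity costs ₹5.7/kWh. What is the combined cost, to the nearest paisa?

portable induction hob: Runtime = 2 h/day × 365 days = 730 h
portable induction hob: 1.6 kW × 730 h = 1168 kWh
toaster oven: Runtime = 25 min × 7 = 175 min = 2.916666… h
toaster oven: 1.28 kW × 2.916666… h = 3.733333… kWh
gaming PC: Runtime = 15 min × 31 = 465 min = 7.75 h
gaming PC: 0.4 kW × 7.75 h = 3.1 kWh
Total energy = 1174.833333… kWh
Cost = 1174.833333… × ₹5.7 = ₹6696.55

₹6696.55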